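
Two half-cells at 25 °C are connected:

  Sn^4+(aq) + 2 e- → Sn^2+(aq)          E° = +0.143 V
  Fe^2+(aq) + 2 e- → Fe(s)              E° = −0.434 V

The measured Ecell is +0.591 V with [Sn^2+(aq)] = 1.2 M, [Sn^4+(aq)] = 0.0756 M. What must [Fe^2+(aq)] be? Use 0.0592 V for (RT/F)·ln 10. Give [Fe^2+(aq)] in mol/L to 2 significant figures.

Sn⁴⁺/Sn²⁺ is the cathode (higher E°); E°cell = +0.143 − (−0.434) = +0.577 V with n = 2.
Rearranging E = E° − (0.0592/n)·log Q gives log Q = 2(+0.577 − (+0.591))/0.0592 = −0.473.
For Sn^4+(aq) + Fe(s) → Sn^2+(aq) + Fe^2+(aq), the reaction quotient is Q = ([Sn^2+(aq)]·[Fe^2+(aq)]) / [Sn^4+(aq)].
Isolating [Fe^2+(aq)] in Q = 10^{−0.473} yields log [Fe^2+(aq)] = −1.674, i.e. 0.021 M.

0.021 M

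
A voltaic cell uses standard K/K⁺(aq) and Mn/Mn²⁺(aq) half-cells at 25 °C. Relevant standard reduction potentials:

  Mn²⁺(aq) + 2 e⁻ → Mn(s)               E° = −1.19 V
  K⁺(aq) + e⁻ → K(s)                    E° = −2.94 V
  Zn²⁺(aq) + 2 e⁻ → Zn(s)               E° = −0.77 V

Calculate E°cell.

The Mn²⁺/Mn couple has the higher E°, so Mn ion is reduced (cathode) and K is oxidized (anode).
E°cell = E°(cathode) − E°(anode) = −1.19 − (−2.94) = +1.75 V.

+1.75 V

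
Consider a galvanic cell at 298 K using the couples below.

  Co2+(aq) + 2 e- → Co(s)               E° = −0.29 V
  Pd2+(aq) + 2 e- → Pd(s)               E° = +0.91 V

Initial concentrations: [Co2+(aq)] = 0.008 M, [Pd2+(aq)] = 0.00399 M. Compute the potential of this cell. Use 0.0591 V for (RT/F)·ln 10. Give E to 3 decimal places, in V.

+1.191 V

The Pd²⁺/Pd couple has the more positive E°, so it is the cathode; Co²⁺/Co is the anode.
The standard potential is +0.91 − (−0.29) = +1.20 V and the balanced reaction transfers n = 2 electrons.
Balancing gives Pd2+(aq) + Co(s) → Pd(s) + Co2+(aq); hence Q = [Co2+(aq)] / [Pd2+(aq)] = 2.01 (log Q = 0.302).
By the Nernst equation, E = +1.20 − (0.0591/2)·(0.302) = +1.191 V.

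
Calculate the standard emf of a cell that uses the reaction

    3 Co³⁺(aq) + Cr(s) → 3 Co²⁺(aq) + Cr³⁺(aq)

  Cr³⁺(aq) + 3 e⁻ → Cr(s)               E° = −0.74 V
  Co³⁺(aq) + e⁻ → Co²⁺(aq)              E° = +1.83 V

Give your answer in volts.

Co³⁺(aq) gains electrons, so the Co³⁺/Co²⁺ couple is the cathode; the Cr³⁺/Cr couple is the anode.
E°cell = E°(cathode) − E°(anode) = +1.83 − (−0.74) = +2.57 V.

+2.57 V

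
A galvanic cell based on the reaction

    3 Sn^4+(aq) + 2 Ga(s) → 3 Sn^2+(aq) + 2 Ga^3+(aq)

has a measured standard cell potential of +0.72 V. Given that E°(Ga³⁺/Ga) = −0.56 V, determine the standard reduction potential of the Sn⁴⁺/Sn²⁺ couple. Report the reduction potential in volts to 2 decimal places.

In the reaction as written the Sn⁴⁺/Sn²⁺ couple is reduced (cathode) and Ga³⁺/Ga is oxidized (anode), so E°cell = E°(Sn⁴⁺/Sn²⁺) − E°(Ga³⁺/Ga).
E°(Sn⁴⁺/Sn²⁺) = E°cell + E°(anode) = +0.72 + (−0.56) = +0.16 V.

+0.16 V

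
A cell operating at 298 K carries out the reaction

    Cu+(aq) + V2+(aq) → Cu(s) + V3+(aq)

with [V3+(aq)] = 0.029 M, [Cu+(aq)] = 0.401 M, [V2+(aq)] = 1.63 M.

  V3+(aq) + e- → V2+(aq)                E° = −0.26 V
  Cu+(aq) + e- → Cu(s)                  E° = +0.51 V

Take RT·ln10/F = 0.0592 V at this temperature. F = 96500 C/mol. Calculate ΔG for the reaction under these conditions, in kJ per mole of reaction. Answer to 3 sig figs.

With Cu⁺/Cu reduced at the cathode, E°cell = +0.51 − (−0.26) = +0.77 V and n = 1.
Here Q = [V3+(aq)] / ([Cu+(aq)]·[V2+(aq)]) = 0.0444 (log Q = −1.353), giving E = +0.77 − (0.0592/1)·(−1.353) = +0.8501 V.
Then ΔG = −nFE = −1 × 96500 × +0.8501 J/mol = −82.0 kJ/mol.

−82.0 kJ/mol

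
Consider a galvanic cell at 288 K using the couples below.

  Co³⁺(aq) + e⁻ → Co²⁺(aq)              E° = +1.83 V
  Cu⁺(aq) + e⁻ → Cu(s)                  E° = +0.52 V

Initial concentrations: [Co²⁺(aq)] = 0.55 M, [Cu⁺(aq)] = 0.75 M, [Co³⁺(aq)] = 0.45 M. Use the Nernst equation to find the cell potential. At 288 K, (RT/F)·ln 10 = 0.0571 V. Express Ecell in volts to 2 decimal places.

+1.31 V

Since E°(Co³⁺/Co²⁺) > E°(Cu⁺/Cu), Co³⁺/Co²⁺ serves as the cathode.
The standard potential is +1.83 − (+0.52) = +1.31 V and the balanced reaction transfers n = 1 electron.
For the overall reaction Co³⁺(aq) + Cu(s) → Co²⁺(aq) + Cu⁺(aq), Q = ([Co²⁺(aq)]·[Cu⁺(aq)]) / [Co³⁺(aq)] = 0.917, giving log Q = −0.038.
By the Nernst equation, E = +1.31 − (0.0571/1)·(−0.038) = +1.31 V.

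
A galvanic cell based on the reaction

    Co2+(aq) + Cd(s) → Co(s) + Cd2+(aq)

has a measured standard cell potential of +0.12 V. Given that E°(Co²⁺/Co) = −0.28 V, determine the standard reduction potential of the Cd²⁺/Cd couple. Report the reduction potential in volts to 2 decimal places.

−0.40 V

In the reaction as written the Co²⁺/Co couple is reduced (cathode) and Cd²⁺/Cd is oxidized (anode), so E°cell = E°(Co²⁺/Co) − E°(Cd²⁺/Cd).
E°(Cd²⁺/Cd) = E°(cathode) − E°cell = −0.28 − (+0.12) = −0.40 V.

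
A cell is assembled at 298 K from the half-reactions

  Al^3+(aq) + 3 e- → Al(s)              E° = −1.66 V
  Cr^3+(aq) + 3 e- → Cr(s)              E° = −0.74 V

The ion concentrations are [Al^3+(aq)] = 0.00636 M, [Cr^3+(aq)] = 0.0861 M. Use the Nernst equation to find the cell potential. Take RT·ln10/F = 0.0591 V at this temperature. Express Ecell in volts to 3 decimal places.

+0.942 V

Since E°(Cr³⁺/Cr) > E°(Al³⁺/Al), Cr³⁺/Cr serves as the cathode.
E°cell = −0.74 − (−1.66) = +0.92 V, with n = 3 electrons transferred.
The balanced reaction is Cr^3+(aq) + Al(s) → Cr(s) + Al^3+(aq), so Q = [Al^3+(aq)] / [Cr^3+(aq)] = 0.0739 and log Q = −1.132.
By the Nernst equation, E = +0.92 − (0.0591/3)·(−1.132) = +0.942 V.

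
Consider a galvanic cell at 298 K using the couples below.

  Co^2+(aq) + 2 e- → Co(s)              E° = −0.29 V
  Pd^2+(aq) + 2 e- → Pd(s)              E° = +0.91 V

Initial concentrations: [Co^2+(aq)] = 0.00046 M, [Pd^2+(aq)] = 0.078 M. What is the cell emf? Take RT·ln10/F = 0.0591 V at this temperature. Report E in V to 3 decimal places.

Since E°(Pd²⁺/Pd) > E°(Co²⁺/Co), Pd²⁺/Pd serves as the cathode.
The standard potential is +0.91 − (−0.29) = +1.20 V and the balanced reaction transfers n = 2 electrons.
Balancing gives Pd^2+(aq) + Co(s) → Pd(s) + Co^2+(aq); hence Q = [Co^2+(aq)] / [Pd^2+(aq)] = 0.0059 (log Q = −2.229).
Applying E = E° − (RT ln10/nF)·log Q gives +1.20 − (0.0591/2)(−2.229) = +1.266 V.

+1.266 V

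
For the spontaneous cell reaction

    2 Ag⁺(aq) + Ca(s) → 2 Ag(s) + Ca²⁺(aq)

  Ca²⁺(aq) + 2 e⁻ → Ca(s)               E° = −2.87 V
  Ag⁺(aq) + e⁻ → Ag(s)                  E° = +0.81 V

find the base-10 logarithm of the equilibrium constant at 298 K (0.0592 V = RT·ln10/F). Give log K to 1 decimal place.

The Ag⁺/Ag couple is reduced (cathode); E°cell = +0.81 − (−2.87) = +3.68 V with n = 2.
At equilibrium E = 0, so log K = nE°cell / 0.0592 = (2)(+3.68) / 0.0592 = 124.3.

log K = 124.3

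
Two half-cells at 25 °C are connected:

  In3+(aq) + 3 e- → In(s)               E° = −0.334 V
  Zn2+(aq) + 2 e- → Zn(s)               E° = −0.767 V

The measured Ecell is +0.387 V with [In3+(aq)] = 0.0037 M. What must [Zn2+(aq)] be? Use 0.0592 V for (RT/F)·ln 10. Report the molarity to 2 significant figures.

0.86 M

With In³⁺/In at the cathode and Zn²⁺/Zn at the anode, E°cell = −0.334 − (−0.767) = +0.433 V (n = 6).
Since E = E° − (0.0592/n)·log Q, log Q = n(E° − E)/0.0592 = 4.662.
The balanced reaction is 2 In3+(aq) + 3 Zn(s) → 2 In(s) + 3 Zn2+(aq), so Q = [Zn2+(aq)]^3 / [In3+(aq)]^2.
Isolating [Zn2+(aq)] in Q = 10^{4.662} yields log [Zn2+(aq)] = −0.067, i.e. 0.86 M.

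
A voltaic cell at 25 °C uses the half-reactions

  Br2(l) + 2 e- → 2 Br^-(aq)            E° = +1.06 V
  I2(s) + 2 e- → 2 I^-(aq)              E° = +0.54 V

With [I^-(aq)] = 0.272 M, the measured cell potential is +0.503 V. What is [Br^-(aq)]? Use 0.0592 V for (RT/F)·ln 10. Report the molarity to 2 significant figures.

Br₂/Br⁻ is the cathode (higher E°); E°cell = +1.06 − (+0.54) = +0.52 V with n = 2.
From the Nernst equation, log Q = n(E° − E)/0.0592 = 2·(+0.52 − (+0.503))/0.0592 = 0.574.
Balancing electrons gives Br2(l) + 2 I^-(aq) → 2 Br^-(aq) + I2(s); thus Q = [Br^-(aq)]^2 / [I^-(aq)]^2.
Solving for the unknown gives log [Br^-(aq)] = −0.278, so [Br^-(aq)] ≈ 0.53 M.

0.53 M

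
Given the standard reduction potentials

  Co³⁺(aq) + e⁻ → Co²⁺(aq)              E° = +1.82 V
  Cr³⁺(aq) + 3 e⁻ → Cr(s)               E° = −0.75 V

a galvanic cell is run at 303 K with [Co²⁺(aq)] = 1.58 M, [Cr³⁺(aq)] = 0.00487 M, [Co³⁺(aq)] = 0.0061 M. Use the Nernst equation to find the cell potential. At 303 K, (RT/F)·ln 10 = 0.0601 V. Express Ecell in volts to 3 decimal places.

+2.471 V

The Co³⁺/Co²⁺ couple has the more positive E°, so it is the cathode; Cr³⁺/Cr is the anode.
E°cell = E°cat − E°an = +1.82 − (−0.75) = +2.57 V; n = 3.
The balanced reaction is 3 Co³⁺(aq) + Cr(s) → 3 Co²⁺(aq) + Cr³⁺(aq), so Q = ([Co²⁺(aq)]^3·[Cr³⁺(aq)]) / [Co³⁺(aq)]^3 = 8.46×10^4 and log Q = 4.928.
E = E° − (0.0601/n)·log Q = +2.57 − (0.0601/3)(4.928) = +2.471 V.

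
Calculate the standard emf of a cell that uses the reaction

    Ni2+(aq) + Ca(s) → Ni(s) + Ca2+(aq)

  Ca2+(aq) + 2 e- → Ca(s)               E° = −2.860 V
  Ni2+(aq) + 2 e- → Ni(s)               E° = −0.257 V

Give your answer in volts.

+2.603 V

In the reaction as written, Ni2+(aq) is reduced (cathode) and Ca2+(aq) is produced by oxidation at the anode.
E°cell = E°(cathode) − E°(anode) = −0.257 − (−2.860) = +2.603 V.
The positive value indicates the reaction is spontaneous as written.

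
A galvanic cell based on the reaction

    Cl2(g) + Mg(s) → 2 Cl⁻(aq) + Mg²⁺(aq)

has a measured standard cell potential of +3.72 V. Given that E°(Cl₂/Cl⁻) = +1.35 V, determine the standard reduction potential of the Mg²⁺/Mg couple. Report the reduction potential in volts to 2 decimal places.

−2.37 V

In the reaction as written the Cl₂/Cl⁻ couple is reduced (cathode) and Mg²⁺/Mg is oxidized (anode), so E°cell = E°(Cl₂/Cl⁻) − E°(Mg²⁺/Mg).
E°(Mg²⁺/Mg) = E°(cathode) − E°cell = +1.35 − (+3.72) = −2.37 V.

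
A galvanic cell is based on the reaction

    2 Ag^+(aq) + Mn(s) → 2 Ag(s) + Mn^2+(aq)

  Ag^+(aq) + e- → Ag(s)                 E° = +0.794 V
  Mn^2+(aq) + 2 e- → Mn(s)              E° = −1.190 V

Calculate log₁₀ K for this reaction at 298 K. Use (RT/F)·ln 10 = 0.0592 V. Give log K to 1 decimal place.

The Ag⁺/Ag couple is reduced (cathode); E°cell = +0.794 − (−1.190) = +1.984 V with n = 2.
At equilibrium E = 0, so log K = nE°cell / 0.0592 = (2)(+1.984) / 0.0592 = 67.0.

log K = 67.0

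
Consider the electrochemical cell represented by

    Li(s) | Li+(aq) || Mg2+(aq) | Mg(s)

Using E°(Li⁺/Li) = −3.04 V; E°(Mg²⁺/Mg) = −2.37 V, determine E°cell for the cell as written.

+0.67 V

By convention the left-hand electrode in cell notation is the anode (oxidation) and the right-hand electrode is the cathode (reduction).
E°cell = E°(right) − E°(left) = −2.37 − (−3.04) = +0.67 V.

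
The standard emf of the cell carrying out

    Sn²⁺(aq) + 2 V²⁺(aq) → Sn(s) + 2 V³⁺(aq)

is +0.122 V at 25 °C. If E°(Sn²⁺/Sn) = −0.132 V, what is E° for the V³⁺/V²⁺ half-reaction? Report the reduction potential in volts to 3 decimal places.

−0.254 V

In the reaction as written the Sn²⁺/Sn couple is reduced (cathode) and V³⁺/V²⁺ is oxidized (anode), so E°cell = E°(Sn²⁺/Sn) − E°(V³⁺/V²⁺).
E°(V³⁺/V²⁺) = E°(cathode) − E°cell = −0.132 − (+0.122) = −0.254 V.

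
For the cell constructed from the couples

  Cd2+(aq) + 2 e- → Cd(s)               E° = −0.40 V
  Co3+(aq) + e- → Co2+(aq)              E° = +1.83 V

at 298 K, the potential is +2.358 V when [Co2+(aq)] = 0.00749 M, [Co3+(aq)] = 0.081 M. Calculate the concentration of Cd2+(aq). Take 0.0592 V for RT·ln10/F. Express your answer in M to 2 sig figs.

With Co³⁺/Co²⁺ at the cathode and Cd²⁺/Cd at the anode, E°cell = +1.83 − (−0.40) = +2.23 V (n = 2).
Rearranging E = E° − (0.0592/n)·log Q gives log Q = 2(+2.23 − (+2.358))/0.0592 = −4.324.
For 2 Co3+(aq) + Cd(s) → 2 Co2+(aq) + Cd2+(aq), the reaction quotient is Q = ([Co2+(aq)]^2·[Cd2+(aq)]) / [Co3+(aq)]^2.
Substituting the known concentrations and solving, log [Cd2+(aq)] = −2.256 and [Cd2+(aq)] = 0.0055 M.

0.0055 M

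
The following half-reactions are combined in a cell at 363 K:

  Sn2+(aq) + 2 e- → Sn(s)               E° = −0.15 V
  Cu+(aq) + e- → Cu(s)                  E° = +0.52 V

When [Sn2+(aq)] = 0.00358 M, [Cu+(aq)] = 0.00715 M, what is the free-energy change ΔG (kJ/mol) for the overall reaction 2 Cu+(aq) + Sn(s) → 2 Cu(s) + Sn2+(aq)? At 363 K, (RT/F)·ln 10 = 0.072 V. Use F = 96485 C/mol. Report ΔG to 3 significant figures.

E°cell = +0.52 − (−0.15) = +0.67 V; the balanced reaction transfers n = 2 electrons.
The reaction quotient is [Sn2+(aq)] / [Cu+(aq)]^2 = 70; by Nernst, E = +0.67 − (0.072/2)(1.845) = +0.6036 V.
ΔG = −nFE = −(2)(96485)(+0.6036) J/mol = −116 kJ/mol.

−116 kJ/mol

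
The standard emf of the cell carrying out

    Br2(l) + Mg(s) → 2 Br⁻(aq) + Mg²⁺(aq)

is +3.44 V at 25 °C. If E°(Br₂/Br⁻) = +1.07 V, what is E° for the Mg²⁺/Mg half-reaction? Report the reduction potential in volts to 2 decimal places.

In the reaction as written the Br₂/Br⁻ couple is reduced (cathode) and Mg²⁺/Mg is oxidized (anode), so E°cell = E°(Br₂/Br⁻) − E°(Mg²⁺/Mg).
E°(Mg²⁺/Mg) = E°(cathode) − E°cell = +1.07 − (+3.44) = −2.37 V.

−2.37 V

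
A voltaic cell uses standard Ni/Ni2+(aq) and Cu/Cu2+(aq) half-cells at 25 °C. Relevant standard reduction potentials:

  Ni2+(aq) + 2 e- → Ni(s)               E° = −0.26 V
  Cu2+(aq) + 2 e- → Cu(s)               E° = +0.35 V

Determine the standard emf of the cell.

+0.61 V

The Cu²⁺/Cu couple has the higher E°, so Cu ion is reduced (cathode) and Ni is oxidized (anode).
E°cell = E°(cathode) − E°(anode) = +0.35 − (−0.26) = +0.61 V.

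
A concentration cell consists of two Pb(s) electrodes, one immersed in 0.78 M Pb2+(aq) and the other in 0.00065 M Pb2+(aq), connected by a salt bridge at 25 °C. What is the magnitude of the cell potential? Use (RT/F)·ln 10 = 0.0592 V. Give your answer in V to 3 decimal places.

0.091 V

For a concentration cell E°cell = 0, since both electrodes use the same couple.
The compartment with the higher Pb2+(aq) concentration (0.78 M) acts as the cathode; ions are reduced there and produced at the dilute (0.00065 M) anode.
With n = 2, Ecell = −(0.0592/2)·log([dilute]/[conc]) = −(0.0592/2)·log(0.00065/0.78) = +0.091 V.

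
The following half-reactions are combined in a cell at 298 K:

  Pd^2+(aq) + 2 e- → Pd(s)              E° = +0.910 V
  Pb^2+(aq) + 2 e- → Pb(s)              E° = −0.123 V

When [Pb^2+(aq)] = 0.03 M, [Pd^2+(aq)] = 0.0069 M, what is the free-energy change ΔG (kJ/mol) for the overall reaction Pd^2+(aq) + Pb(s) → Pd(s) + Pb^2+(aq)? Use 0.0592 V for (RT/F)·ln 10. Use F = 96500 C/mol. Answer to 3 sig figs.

E°cell = +0.910 − (−0.123) = +1.033 V; the balanced reaction transfers n = 2 electrons.
Q = [Pb^2+(aq)] / [Pd^2+(aq)] = 4.35, so log Q = 0.638 and E = +1.033 − (0.0592/2)(0.638) = +1.0141 V.
Finally ΔG = −nFE = −(2)(96500 C/mol)(+1.0141 V) = −196 kJ/mol.

−196 kJ/mol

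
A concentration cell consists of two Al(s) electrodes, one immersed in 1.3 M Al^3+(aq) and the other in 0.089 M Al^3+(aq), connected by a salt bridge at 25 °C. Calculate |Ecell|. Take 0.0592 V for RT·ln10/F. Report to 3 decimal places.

0.023 V

For a concentration cell E°cell = 0, since both electrodes use the same couple.
The compartment with the higher Al^3+(aq) concentration (1.3 M) acts as the cathode; ions are reduced there and produced at the dilute (0.089 M) anode.
With n = 3, Ecell = −(0.0592/3)·log([dilute]/[conc]) = −(0.0592/3)·log(0.089/1.3) = +0.023 V.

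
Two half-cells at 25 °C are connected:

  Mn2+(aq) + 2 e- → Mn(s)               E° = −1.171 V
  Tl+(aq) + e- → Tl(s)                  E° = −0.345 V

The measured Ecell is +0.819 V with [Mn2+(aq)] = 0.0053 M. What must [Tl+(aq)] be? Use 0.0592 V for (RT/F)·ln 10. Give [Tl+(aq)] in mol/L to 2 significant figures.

The Tl⁺/Tl couple has the larger reduction potential, so it is the cathode: E°cell = −0.345 − (−1.171) = +0.826 V and n = 2.
Rearranging E = E° − (0.0592/n)·log Q gives log Q = 2(+0.826 − (+0.819))/0.0592 = 0.236.
The balanced reaction is 2 Tl+(aq) + Mn(s) → 2 Tl(s) + Mn2+(aq), so Q = [Mn2+(aq)] / [Tl+(aq)]^2.
Solving for the unknown gives log [Tl+(aq)] = −1.256, so [Tl+(aq)] ≈ 0.055 M.

0.055 M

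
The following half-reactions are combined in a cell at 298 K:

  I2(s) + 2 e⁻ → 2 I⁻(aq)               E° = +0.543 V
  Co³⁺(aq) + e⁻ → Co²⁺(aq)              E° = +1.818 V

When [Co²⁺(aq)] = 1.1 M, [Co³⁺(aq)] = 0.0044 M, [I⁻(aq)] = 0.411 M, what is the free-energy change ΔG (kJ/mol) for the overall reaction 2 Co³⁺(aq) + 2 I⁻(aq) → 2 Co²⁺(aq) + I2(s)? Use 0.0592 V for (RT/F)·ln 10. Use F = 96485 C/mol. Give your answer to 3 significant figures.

−214 kJ/mol

The standard cell potential is +1.818 − (+0.543) = +1.275 V, with n = 2 electrons in the balanced equation.
The reaction quotient is [Co²⁺(aq)]^2 / ([Co³⁺(aq)]^2·[I⁻(aq)]^2) = 3.7×10^5; by Nernst, E = +1.275 − (0.0592/2)(5.568) = +1.1102 V.
Then ΔG = −nFE = −2 × 96485 × +1.1102 J/mol = −214 kJ/mol.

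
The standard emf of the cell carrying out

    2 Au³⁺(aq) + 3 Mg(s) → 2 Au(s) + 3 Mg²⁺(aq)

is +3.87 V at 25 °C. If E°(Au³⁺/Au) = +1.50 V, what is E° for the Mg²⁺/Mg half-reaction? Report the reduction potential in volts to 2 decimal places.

−2.37 V

In the reaction as written the Au³⁺/Au couple is reduced (cathode) and Mg²⁺/Mg is oxidized (anode), so E°cell = E°(Au³⁺/Au) − E°(Mg²⁺/Mg).
E°(Mg²⁺/Mg) = E°(cathode) − E°cell = +1.50 − (+3.87) = −2.37 V.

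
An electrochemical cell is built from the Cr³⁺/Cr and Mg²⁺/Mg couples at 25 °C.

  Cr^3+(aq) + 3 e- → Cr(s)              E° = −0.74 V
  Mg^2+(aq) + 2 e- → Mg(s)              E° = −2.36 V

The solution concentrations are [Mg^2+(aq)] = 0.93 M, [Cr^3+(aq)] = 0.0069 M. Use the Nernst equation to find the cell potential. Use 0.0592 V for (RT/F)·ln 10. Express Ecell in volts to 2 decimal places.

+1.58 V

Cr³⁺/Cr is reduced (cathode, E° = −0.74 V) and Mg²⁺/Mg is oxidized (anode).
E°cell = E°cat − E°an = −0.74 − (−2.36) = +1.62 V; n = 6.
For the overall reaction 2 Cr^3+(aq) + 3 Mg(s) → 2 Cr(s) + 3 Mg^2+(aq), Q = [Mg^2+(aq)]^3 / [Cr^3+(aq)]^2 = 1.69×10^4, giving log Q = 4.228.
Applying E = E° − (RT ln10/nF)·log Q gives +1.62 − (0.0592/6)(4.228) = +1.58 V.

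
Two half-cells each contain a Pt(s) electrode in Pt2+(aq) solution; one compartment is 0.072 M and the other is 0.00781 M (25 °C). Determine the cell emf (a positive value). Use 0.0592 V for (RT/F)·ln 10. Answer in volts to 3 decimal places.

For a concentration cell E°cell = 0, since both electrodes use the same couple.
The compartment with the higher Pt2+(aq) concentration (0.072 M) acts as the cathode; ions are reduced there and produced at the dilute (0.00781 M) anode.
With n = 2, Ecell = −(0.0592/2)·log([dilute]/[conc]) = −(0.0592/2)·log(0.00781/0.072) = +0.029 V.

0.029 V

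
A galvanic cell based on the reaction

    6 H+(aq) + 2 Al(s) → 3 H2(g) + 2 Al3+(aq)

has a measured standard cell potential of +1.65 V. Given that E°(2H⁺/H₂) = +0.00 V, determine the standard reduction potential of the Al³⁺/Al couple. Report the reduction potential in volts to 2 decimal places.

−1.65 V

In the reaction as written the 2H⁺/H₂ couple is reduced (cathode) and Al³⁺/Al is oxidized (anode), so E°cell = E°(2H⁺/H₂) − E°(Al³⁺/Al).
E°(Al³⁺/Al) = E°(cathode) − E°cell = +0.00 − (+1.65) = −1.65 V.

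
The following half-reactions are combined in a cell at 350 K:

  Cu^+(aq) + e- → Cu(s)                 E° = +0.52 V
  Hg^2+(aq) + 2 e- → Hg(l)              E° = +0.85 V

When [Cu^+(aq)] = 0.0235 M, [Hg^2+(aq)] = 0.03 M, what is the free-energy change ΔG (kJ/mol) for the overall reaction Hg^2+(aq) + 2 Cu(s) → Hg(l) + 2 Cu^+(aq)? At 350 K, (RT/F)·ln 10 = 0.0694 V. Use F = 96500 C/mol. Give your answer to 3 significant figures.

The standard cell potential is +0.85 − (+0.52) = +0.33 V, with n = 2 electrons in the balanced equation.
Q = [Cu^+(aq)]^2 / [Hg^2+(aq)] = 0.0184, so log Q = −1.735 and E = +0.33 − (0.0694/2)(−1.735) = +0.3902 V.
ΔG = −nFE = −(2)(96500)(+0.3902) J/mol = −75.3 kJ/mol.

−75.3 kJ/mol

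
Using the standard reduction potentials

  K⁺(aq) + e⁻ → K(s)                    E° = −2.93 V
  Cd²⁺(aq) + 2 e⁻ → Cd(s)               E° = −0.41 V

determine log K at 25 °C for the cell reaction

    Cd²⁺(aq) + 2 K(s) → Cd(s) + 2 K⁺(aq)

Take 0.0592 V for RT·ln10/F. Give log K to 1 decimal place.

log K = 85.1

The Cd²⁺/Cd couple is reduced (cathode); E°cell = −0.41 − (−2.93) = +2.52 V with n = 2.
At equilibrium E = 0, so log K = nE°cell / 0.0592 = (2)(+2.52) / 0.0592 = 85.1.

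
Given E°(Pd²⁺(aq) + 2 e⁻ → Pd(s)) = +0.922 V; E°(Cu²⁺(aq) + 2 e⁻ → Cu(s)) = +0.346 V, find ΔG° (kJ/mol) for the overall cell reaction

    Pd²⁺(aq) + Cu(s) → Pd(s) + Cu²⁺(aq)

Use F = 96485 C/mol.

−111 kJ/mol

In the reaction as written Pd²⁺(aq) is reduced, so the Pd²⁺/Pd couple is the cathode and Cu²⁺/Cu is the anode.
E°cell = +0.922 − (+0.346) = +0.576 V; balancing electrons gives n = 2.
ΔG° = −nFE°cell = −(2)(96485)(+0.576) J/mol = −111 kJ/mol.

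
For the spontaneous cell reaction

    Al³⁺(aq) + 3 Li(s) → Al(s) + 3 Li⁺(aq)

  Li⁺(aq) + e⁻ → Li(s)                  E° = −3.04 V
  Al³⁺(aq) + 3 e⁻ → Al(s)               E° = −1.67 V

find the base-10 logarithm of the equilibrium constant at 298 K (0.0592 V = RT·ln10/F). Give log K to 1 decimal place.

log K = 69.4

The Al³⁺/Al couple is reduced (cathode); E°cell = −1.67 − (−3.04) = +1.37 V with n = 3.
At equilibrium E = 0, so log K = nE°cell / 0.0592 = (3)(+1.37) / 0.0592 = 69.4.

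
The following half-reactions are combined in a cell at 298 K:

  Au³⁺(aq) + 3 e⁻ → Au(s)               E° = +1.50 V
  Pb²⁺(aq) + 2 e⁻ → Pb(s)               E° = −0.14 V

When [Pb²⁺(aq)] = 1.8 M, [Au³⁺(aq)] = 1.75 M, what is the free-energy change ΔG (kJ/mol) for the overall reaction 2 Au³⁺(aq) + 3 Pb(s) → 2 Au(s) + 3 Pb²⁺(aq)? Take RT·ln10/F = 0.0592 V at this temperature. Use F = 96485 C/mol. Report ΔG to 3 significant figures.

With Au³⁺/Au reduced at the cathode, E°cell = +1.50 − (−0.14) = +1.64 V and n = 6.
Here Q = [Pb²⁺(aq)]^3 / [Au³⁺(aq)]^2 = 1.9 (log Q = 0.280), giving E = +1.64 − (0.0592/6)·(0.280) = +1.6372 V.
Finally ΔG = −nFE = −(6)(96485 C/mol)(+1.6372 V) = −948 kJ/mol.

−948 kJ/mol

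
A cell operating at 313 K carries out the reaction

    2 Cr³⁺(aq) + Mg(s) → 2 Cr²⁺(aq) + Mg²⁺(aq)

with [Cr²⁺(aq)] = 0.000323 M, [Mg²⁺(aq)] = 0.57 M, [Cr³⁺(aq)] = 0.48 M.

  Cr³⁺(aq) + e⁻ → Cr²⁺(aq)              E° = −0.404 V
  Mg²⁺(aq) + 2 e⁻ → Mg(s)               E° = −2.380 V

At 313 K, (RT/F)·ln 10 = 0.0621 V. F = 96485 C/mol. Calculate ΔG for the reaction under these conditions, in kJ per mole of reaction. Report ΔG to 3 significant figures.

−421 kJ/mol

The standard cell potential is −0.404 − (−2.380) = +1.976 V, with n = 2 electrons in the balanced equation.
Here Q = ([Cr²⁺(aq)]^2·[Mg²⁺(aq)]) / [Cr³⁺(aq)]^2 = 2.58×10^−7 (log Q = −6.588), giving E = +1.976 − (0.0621/2)·(−6.588) = +2.1806 V.
Finally ΔG = −nFE = −(2)(96485 C/mol)(+2.1806 V) = −421 kJ/mol.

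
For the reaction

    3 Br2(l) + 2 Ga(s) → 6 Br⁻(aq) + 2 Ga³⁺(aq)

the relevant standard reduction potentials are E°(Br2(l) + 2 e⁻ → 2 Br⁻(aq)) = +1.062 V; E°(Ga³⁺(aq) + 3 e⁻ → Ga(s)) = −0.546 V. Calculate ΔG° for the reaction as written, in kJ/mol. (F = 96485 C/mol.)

−931 kJ/mol

In the reaction as written Br2(l) is reduced, so the Br₂/Br⁻ couple is the cathode and Ga³⁺/Ga is the anode.
E°cell = +1.062 − (−0.546) = +1.608 V; balancing electrons gives n = 6.
ΔG° = −nFE°cell = −(6)(96485)(+1.608) J/mol = −931 kJ/mol.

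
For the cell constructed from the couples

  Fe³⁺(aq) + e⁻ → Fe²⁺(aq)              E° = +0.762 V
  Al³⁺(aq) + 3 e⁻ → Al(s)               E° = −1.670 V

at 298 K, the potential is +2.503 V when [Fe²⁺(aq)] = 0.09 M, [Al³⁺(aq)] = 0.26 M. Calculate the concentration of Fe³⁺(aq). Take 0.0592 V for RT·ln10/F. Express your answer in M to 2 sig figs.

0.91 M

The Fe³⁺/Fe²⁺ couple has the larger reduction potential, so it is the cathode: E°cell = +0.762 − (−1.670) = +2.432 V and n = 3.
Since E = E° − (0.0592/n)·log Q, log Q = n(E° − E)/0.0592 = −3.598.
The balanced reaction is 3 Fe³⁺(aq) + Al(s) → 3 Fe²⁺(aq) + Al³⁺(aq), so Q = ([Fe²⁺(aq)]^3·[Al³⁺(aq)]) / [Fe³⁺(aq)]^3.
Substituting the known concentrations and solving, log [Fe³⁺(aq)] = −0.041 and [Fe³⁺(aq)] = 0.91 M.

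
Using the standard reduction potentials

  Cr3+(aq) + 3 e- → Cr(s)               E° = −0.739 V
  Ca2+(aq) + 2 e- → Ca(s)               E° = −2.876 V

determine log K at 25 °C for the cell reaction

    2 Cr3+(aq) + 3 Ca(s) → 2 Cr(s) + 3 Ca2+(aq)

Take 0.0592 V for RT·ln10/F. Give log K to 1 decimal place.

log K = 216.6

The Cr³⁺/Cr couple is reduced (cathode); E°cell = −0.739 − (−2.876) = +2.137 V with n = 6.
At equilibrium E = 0, so log K = nE°cell / 0.0592 = (6)(+2.137) / 0.0592 = 216.6.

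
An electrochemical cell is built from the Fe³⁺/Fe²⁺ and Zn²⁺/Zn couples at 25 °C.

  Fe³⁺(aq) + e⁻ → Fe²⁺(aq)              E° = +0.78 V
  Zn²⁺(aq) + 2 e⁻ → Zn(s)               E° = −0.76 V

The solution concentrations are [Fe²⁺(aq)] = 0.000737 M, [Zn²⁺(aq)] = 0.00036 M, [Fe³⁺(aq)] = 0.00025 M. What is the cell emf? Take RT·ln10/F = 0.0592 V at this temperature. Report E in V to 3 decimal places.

+1.614 V

Since E°(Fe³⁺/Fe²⁺) > E°(Zn²⁺/Zn), Fe³⁺/Fe²⁺ serves as the cathode.
The standard potential is +0.78 − (−0.76) = +1.54 V and the balanced reaction transfers n = 2 electrons.
For the overall reaction 2 Fe³⁺(aq) + Zn(s) → 2 Fe²⁺(aq) + Zn²⁺(aq), Q = ([Fe²⁺(aq)]^2·[Zn²⁺(aq)]) / [Fe³⁺(aq)]^2 = 0.00313, giving log Q = −2.505.
E = E° − (0.0592/n)·log Q = +1.54 − (0.0592/2)(−2.505) = +1.614 V.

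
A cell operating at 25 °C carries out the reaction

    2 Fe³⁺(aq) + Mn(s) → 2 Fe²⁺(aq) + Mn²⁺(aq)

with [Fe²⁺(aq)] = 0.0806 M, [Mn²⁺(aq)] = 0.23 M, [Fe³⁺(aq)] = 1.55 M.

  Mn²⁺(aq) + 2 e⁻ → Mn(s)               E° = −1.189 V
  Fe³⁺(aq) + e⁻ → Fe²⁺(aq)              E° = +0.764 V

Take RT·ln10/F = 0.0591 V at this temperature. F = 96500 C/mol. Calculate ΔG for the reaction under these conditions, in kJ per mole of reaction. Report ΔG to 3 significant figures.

E°cell = +0.764 − (−1.189) = +1.953 V; the balanced reaction transfers n = 2 electrons.
Q = ([Fe²⁺(aq)]^2·[Mn²⁺(aq)]) / [Fe³⁺(aq)]^2 = 0.000622, so log Q = −3.206 and E = +1.953 − (0.0591/2)(−3.206) = +2.0477 V.
Then ΔG = −nFE = −2 × 96500 × +2.0477 J/mol = −395 kJ/mol.

−395 kJ/mol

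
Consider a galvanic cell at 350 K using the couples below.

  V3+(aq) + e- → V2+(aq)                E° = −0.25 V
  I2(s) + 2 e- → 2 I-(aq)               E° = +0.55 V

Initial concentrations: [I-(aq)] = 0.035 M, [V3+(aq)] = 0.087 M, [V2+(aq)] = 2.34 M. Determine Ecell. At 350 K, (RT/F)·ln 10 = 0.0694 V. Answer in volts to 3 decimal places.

Since E°(I₂/I⁻) > E°(V³⁺/V²⁺), I₂/I⁻ serves as the cathode.
E°cell = +0.55 − (−0.25) = +0.80 V, with n = 2 electrons transferred.
For the overall reaction I2(s) + 2 V2+(aq) → 2 I-(aq) + 2 V3+(aq), Q = ([I-(aq)]^2·[V3+(aq)]^2) / [V2+(aq)]^2 = 1.69×10^−6, giving log Q = −5.771.
E = E° − (0.0694/n)·log Q = +0.80 − (0.0694/2)(−5.771) = +1.000 V.

+1.000 V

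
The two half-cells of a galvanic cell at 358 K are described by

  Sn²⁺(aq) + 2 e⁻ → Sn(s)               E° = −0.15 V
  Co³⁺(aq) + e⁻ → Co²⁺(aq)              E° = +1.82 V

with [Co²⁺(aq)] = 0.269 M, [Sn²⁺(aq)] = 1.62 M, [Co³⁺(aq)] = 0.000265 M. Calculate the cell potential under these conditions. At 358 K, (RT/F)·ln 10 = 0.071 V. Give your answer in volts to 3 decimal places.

The Co³⁺/Co²⁺ couple has the more positive E°, so it is the cathode; Sn²⁺/Sn is the anode.
E°cell = +1.82 − (−0.15) = +1.97 V, with n = 2 electrons transferred.
For the overall reaction 2 Co³⁺(aq) + Sn(s) → 2 Co²⁺(aq) + Sn²⁺(aq), Q = ([Co²⁺(aq)]^2·[Sn²⁺(aq)]) / [Co³⁺(aq)]^2 = 1.67×10^6, giving log Q = 6.223.
E = E° − (0.071/n)·log Q = +1.97 − (0.071/2)(6.223) = +1.749 V.

+1.749 V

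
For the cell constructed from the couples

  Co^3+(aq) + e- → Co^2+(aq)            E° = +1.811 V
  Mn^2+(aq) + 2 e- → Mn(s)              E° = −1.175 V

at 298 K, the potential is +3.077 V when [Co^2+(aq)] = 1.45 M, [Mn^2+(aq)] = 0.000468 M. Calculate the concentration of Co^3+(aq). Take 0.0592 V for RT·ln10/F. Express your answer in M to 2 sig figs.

1.1 M

The Co³⁺/Co²⁺ couple has the larger reduction potential, so it is the cathode: E°cell = +1.811 − (−1.175) = +2.986 V and n = 2.
Since E = E° − (0.0592/n)·log Q, log Q = n(E° − E)/0.0592 = −3.074.
The balanced reaction is 2 Co^3+(aq) + Mn(s) → 2 Co^2+(aq) + Mn^2+(aq), so Q = ([Co^2+(aq)]^2·[Mn^2+(aq)]) / [Co^3+(aq)]^2.
Solving for the unknown gives log [Co^3+(aq)] = 0.033, so [Co^3+(aq)] ≈ 1.1 M.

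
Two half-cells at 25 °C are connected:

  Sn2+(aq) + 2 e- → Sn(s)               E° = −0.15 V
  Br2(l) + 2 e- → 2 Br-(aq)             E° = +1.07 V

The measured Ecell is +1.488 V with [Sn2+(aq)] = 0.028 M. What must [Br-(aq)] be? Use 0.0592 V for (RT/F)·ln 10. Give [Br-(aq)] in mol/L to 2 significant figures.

0.00018 M

With Br₂/Br⁻ at the cathode and Sn²⁺/Sn at the anode, E°cell = +1.07 − (−0.15) = +1.22 V (n = 2).
Rearranging E = E° − (0.0592/n)·log Q gives log Q = 2(+1.22 − (+1.488))/0.0592 = −9.054.
The balanced reaction is Br2(l) + Sn(s) → 2 Br-(aq) + Sn2+(aq), so Q = [Br-(aq)]^2·[Sn2+(aq)].
Substituting the known concentrations and solving, log [Br-(aq)] = −3.751 and [Br-(aq)] = 0.00018 M.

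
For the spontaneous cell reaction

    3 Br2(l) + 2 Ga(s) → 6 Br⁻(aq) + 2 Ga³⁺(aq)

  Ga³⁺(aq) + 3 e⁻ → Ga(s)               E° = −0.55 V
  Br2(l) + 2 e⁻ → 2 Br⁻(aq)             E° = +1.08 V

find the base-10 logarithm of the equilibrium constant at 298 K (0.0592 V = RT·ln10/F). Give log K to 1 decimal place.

The Br₂/Br⁻ couple is reduced (cathode); E°cell = +1.08 − (−0.55) = +1.63 V with n = 6.
At equilibrium E = 0, so log K = nE°cell / 0.0592 = (6)(+1.63) / 0.0592 = 165.2.

log K = 165.2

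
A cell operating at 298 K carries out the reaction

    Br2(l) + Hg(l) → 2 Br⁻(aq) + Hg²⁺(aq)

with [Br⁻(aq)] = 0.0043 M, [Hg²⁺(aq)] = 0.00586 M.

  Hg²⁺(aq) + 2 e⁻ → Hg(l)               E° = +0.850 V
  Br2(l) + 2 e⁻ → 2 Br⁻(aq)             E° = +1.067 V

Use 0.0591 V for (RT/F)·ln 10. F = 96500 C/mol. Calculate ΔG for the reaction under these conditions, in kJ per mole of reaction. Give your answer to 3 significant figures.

−81.6 kJ/mol

The standard cell potential is +1.067 − (+0.850) = +0.217 V, with n = 2 electrons in the balanced equation.
The reaction quotient is [Br⁻(aq)]^2·[Hg²⁺(aq)] = 1.08×10^−7; by Nernst, E = +0.217 − (0.0591/2)(−6.965) = +0.4228 V.
Finally ΔG = −nFE = −(2)(96500 C/mol)(+0.4228 V) = −81.6 kJ/mol.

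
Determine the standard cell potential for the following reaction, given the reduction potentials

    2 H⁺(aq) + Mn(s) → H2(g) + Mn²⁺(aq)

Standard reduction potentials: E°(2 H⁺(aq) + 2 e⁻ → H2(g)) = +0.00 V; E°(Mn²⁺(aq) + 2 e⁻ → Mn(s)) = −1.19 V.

H⁺(aq) gains electrons, so the 2H⁺/H₂ couple is the cathode; the Mn²⁺/Mn couple is the anode.
E°cell = E°(cathode) − E°(anode) = +0.00 − (−1.19) = +1.19 V.

+1.19 V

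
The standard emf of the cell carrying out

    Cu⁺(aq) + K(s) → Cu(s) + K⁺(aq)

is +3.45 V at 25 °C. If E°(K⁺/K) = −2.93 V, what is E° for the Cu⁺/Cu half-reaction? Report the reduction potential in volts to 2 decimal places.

+0.52 V

In the reaction as written the Cu⁺/Cu couple is reduced (cathode) and K⁺/K is oxidized (anode), so E°cell = E°(Cu⁺/Cu) − E°(K⁺/K).
E°(Cu⁺/Cu) = E°cell + E°(anode) = +3.45 + (−2.93) = +0.52 V.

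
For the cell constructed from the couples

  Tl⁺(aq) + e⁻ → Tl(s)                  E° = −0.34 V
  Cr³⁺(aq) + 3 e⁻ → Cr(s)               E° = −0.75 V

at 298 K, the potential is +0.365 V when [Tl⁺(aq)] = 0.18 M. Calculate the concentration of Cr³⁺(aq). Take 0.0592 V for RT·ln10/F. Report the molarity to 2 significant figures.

With Tl⁺/Tl at the cathode and Cr³⁺/Cr at the anode, E°cell = −0.34 − (−0.75) = +0.41 V (n = 3).
From the Nernst equation, log Q = n(E° − E)/0.0592 = 3·(+0.41 − (+0.365))/0.0592 = 2.280.
The balanced reaction is 3 Tl⁺(aq) + Cr(s) → 3 Tl(s) + Cr³⁺(aq), so Q = [Cr³⁺(aq)] / [Tl⁺(aq)]^3.
Substituting the known concentrations and solving, log [Cr³⁺(aq)] = 0.046 and [Cr³⁺(aq)] = 1.1 M.

1.1 M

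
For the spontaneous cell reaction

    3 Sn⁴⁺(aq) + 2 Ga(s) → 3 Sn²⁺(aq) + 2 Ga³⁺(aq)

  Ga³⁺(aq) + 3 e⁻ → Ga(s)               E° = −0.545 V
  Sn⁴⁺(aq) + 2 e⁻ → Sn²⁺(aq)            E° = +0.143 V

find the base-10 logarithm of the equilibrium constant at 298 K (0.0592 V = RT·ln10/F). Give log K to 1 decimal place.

log K = 69.7

The Sn⁴⁺/Sn²⁺ couple is reduced (cathode); E°cell = +0.143 − (−0.545) = +0.688 V with n = 6.
At equilibrium E = 0, so log K = nE°cell / 0.0592 = (6)(+0.688) / 0.0592 = 69.7.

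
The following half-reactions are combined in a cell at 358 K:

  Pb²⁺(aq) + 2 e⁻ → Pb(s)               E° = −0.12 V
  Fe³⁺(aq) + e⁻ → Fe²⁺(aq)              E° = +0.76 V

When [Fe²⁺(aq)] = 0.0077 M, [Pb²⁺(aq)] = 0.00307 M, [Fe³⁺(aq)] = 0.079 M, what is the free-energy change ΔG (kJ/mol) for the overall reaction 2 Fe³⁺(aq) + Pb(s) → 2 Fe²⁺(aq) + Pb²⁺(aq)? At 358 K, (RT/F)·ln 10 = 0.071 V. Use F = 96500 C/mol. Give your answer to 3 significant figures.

With Fe³⁺/Fe²⁺ reduced at the cathode, E°cell = +0.76 − (−0.12) = +0.88 V and n = 2.
Q = ([Fe²⁺(aq)]^2·[Pb²⁺(aq)]) / [Fe³⁺(aq)]^2 = 2.92×10^−5, so log Q = −4.535 and E = +0.88 − (0.071/2)(−4.535) = +1.0410 V.
Finally ΔG = −nFE = −(2)(96500 C/mol)(+1.0410 V) = −201 kJ/mol.

−201 kJ/mol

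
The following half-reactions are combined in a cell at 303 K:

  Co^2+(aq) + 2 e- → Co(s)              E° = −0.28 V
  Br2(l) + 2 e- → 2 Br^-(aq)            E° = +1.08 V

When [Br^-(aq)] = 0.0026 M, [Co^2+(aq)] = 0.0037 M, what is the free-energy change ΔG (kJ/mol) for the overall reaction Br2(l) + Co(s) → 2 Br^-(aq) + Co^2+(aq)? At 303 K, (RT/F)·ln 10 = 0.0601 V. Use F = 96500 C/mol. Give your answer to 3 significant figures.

The standard cell potential is +1.08 − (−0.28) = +1.36 V, with n = 2 electrons in the balanced equation.
The reaction quotient is [Br^-(aq)]^2·[Co^2+(aq)] = 2.5×10^−8; by Nernst, E = +1.36 − (0.0601/2)(−7.602) = +1.5884 V.
Then ΔG = −nFE = −2 × 96500 × +1.5884 J/mol = −307 kJ/mol.

−307 kJ/mol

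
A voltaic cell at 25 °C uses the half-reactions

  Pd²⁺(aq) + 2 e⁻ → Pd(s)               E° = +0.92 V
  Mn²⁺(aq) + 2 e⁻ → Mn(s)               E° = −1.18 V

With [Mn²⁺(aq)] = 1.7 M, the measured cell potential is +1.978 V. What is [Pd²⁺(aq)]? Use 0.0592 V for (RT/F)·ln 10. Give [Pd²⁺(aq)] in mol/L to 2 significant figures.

0.00013 M

The Pd²⁺/Pd couple has the larger reduction potential, so it is the cathode: E°cell = +0.92 − (−1.18) = +2.10 V and n = 2.
Rearranging E = E° − (0.0592/n)·log Q gives log Q = 2(+2.10 − (+1.978))/0.0592 = 4.122.
The balanced reaction is Pd²⁺(aq) + Mn(s) → Pd(s) + Mn²⁺(aq), so Q = [Mn²⁺(aq)] / [Pd²⁺(aq)].
Substituting the known concentrations and solving, log [Pd²⁺(aq)] = −3.892 and [Pd²⁺(aq)] = 0.00013 M.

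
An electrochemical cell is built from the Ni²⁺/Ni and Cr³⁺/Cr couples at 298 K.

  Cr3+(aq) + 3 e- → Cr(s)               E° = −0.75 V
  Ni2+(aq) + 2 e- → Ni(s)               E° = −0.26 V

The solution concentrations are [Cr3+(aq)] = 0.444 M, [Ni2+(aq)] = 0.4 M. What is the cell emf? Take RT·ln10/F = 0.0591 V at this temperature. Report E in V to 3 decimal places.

+0.485 V

Ni²⁺/Ni is reduced (cathode, E° = −0.26 V) and Cr³⁺/Cr is oxidized (anode).
E°cell = −0.26 − (−0.75) = +0.49 V, with n = 6 electrons transferred.
Balancing gives 3 Ni2+(aq) + 2 Cr(s) → 3 Ni(s) + 2 Cr3+(aq); hence Q = [Cr3+(aq)]^2 / [Ni2+(aq)]^3 = 3.08 (log Q = 0.489).
E = E° − (0.0591/n)·log Q = +0.49 − (0.0591/6)(0.489) = +0.485 V.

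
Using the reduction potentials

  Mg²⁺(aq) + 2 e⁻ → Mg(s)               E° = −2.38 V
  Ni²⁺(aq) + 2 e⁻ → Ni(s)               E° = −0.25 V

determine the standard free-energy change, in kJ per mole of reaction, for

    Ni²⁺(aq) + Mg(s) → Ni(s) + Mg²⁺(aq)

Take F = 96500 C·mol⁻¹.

In the reaction as written Ni²⁺(aq) is reduced, so the Ni²⁺/Ni couple is the cathode and Mg²⁺/Mg is the anode.
E°cell = −0.25 − (−2.38) = +2.13 V; balancing electrons gives n = 2.
ΔG° = −nFE°cell = −(2)(96500)(+2.13) J/mol = −411 kJ/mol.

−411 kJ/mol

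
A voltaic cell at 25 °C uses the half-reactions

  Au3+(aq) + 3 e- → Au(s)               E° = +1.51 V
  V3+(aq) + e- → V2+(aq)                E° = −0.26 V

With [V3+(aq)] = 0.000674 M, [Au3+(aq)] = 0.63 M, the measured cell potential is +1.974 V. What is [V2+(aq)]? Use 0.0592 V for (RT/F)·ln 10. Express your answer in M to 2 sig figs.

2.2 M

With Au³⁺/Au at the cathode and V³⁺/V²⁺ at the anode, E°cell = +1.51 − (−0.26) = +1.77 V (n = 3).
Since E = E° − (0.0592/n)·log Q, log Q = n(E° − E)/0.0592 = −10.338.
For Au3+(aq) + 3 V2+(aq) → Au(s) + 3 V3+(aq), the reaction quotient is Q = [V3+(aq)]^3 / ([Au3+(aq)]·[V2+(aq)]^3).
Solving for the unknown gives log [V2+(aq)] = 0.342, so [V2+(aq)] ≈ 2.2 M.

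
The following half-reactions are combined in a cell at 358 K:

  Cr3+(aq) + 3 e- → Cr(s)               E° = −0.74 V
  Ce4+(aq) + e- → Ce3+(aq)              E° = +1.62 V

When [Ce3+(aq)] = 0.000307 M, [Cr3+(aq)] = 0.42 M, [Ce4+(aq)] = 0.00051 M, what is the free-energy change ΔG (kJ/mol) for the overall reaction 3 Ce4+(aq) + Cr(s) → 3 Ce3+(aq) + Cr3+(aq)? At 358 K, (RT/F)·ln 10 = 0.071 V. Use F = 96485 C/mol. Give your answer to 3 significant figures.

−690 kJ/mol

With Ce⁴⁺/Ce³⁺ reduced at the cathode, E°cell = +1.62 − (−0.74) = +2.36 V and n = 3.
Q = ([Ce3+(aq)]^3·[Cr3+(aq)]) / [Ce4+(aq)]^3 = 0.0916, so log Q = −1.038 and E = +2.36 − (0.071/3)(−1.038) = +2.3846 V.
Then ΔG = −nFE = −3 × 96485 × +2.3846 J/mol = −690 kJ/mol.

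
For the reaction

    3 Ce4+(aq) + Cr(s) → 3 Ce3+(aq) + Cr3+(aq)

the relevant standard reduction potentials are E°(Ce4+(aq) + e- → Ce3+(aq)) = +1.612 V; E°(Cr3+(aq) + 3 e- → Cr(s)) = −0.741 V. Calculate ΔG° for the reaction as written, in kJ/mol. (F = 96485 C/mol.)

−681 kJ/mol

In the reaction as written Ce4+(aq) is reduced, so the Ce⁴⁺/Ce³⁺ couple is the cathode and Cr³⁺/Cr is the anode.
E°cell = +1.612 − (−0.741) = +2.353 V; balancing electrons gives n = 3.
ΔG° = −nFE°cell = −(3)(96485)(+2.353) J/mol = −681 kJ/mol.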